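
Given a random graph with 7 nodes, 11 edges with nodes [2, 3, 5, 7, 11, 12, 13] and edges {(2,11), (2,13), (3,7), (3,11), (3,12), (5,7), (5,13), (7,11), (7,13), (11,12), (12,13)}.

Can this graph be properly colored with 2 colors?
The clique on vertices [3, 11, 12] has size 3 > 2, so it alone needs 3 colors.

No, G is not 2-colorable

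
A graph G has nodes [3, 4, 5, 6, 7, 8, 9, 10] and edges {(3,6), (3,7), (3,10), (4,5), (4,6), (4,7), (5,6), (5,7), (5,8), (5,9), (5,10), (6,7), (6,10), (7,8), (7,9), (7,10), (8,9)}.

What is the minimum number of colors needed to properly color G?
χ(G) = 4

Clique number ω(G) = 4 (lower bound: χ ≥ ω).
The clique on [3, 6, 7, 10] has size 4, forcing χ ≥ 4, and the coloring below uses 4 colors, so χ(G) = 4.
A valid 4-coloring: color 1: [7]; color 2: [3, 5]; color 3: [6, 8]; color 4: [4, 9, 10].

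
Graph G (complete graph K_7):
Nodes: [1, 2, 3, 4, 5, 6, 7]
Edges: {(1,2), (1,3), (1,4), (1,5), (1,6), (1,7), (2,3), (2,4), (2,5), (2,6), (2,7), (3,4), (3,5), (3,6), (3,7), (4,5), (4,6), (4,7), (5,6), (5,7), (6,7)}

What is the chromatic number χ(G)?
Clique number ω(G) = 7 (lower bound: χ ≥ ω).
The clique on [1, 2, 3, 4, 5, 6, 7] has size 7, forcing χ ≥ 7, and the coloring below uses 7 colors, so χ(G) = 7.
A valid 7-coloring: color 1: [5]; color 2: [2]; color 3: [7]; color 4: [4]; color 5: [1]; color 6: [6]; color 7: [3].

χ(G) = 7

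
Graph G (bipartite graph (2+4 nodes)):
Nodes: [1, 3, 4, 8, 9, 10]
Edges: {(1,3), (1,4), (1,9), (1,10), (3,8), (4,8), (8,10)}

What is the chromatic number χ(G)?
χ(G) = 2

Clique number ω(G) = 2 (lower bound: χ ≥ ω).
The graph is bipartite (no odd cycle), so 2 colors suffice: χ(G) = 2.
A valid 2-coloring: color 1: [1, 8]; color 2: [3, 4, 9, 10].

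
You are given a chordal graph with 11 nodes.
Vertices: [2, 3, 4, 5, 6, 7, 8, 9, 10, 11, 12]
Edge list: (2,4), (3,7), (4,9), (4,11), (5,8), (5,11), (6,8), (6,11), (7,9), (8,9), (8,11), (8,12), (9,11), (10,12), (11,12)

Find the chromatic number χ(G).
χ(G) = 3

Clique number ω(G) = 3 (lower bound: χ ≥ ω).
The clique on [8, 9, 11] has size 3, forcing χ ≥ 3, and the coloring below uses 3 colors, so χ(G) = 3.
A valid 3-coloring: color 1: [2, 7, 10, 11]; color 2: [3, 4, 8]; color 3: [5, 6, 9, 12].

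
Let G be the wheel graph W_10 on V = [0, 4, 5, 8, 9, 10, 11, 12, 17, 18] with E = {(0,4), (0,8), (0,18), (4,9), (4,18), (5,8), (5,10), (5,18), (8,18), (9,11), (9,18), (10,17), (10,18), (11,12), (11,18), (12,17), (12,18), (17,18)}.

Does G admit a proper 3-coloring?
Odd cycle [9, 4, 0, 8, 5, 10, 17, 12, 11] needs 3 colors (χ ≥ 3).
Vertex 18 is adjacent to every vertex of [0, 4, 5, 8, 9, 10, 11, 12, 17], which already need 3 colors among themselves, so 18 needs a new color (χ ≥ 4).
Hence χ(G) ≥ 4 > 3, so no proper 3-coloring exists.

No, G is not 3-colorable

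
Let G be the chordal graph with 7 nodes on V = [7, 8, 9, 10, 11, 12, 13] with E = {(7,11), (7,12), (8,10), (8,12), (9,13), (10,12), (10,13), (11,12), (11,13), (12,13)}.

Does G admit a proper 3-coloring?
A valid 3-coloring: color 1: [9, 12]; color 2: [7, 8, 13]; color 3: [10, 11].
(χ(G) = 3 ≤ 3.)

Yes, G is 3-colorable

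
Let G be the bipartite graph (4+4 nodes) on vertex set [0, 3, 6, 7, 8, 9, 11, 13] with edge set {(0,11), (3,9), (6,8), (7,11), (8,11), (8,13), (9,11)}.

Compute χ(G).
χ(G) = 2

Clique number ω(G) = 2 (lower bound: χ ≥ ω).
The graph is bipartite (no odd cycle), so 2 colors suffice: χ(G) = 2.
A valid 2-coloring: color 1: [3, 6, 11, 13]; color 2: [0, 7, 8, 9].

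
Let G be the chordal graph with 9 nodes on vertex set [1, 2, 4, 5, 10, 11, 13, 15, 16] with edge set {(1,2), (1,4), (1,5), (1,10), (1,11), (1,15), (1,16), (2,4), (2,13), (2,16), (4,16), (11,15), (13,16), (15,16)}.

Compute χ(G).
χ(G) = 4

Clique number ω(G) = 4 (lower bound: χ ≥ ω).
The clique on [1, 2, 4, 16] has size 4, forcing χ ≥ 4, and the coloring below uses 4 colors, so χ(G) = 4.
A valid 4-coloring: color 1: [1, 13]; color 2: [5, 10, 11, 16]; color 3: [2, 15]; color 4: [4].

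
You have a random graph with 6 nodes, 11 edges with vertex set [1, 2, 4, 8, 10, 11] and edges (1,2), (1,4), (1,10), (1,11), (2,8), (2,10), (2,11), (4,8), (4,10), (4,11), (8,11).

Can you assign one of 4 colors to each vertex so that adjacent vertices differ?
A valid 4-coloring: color 1: [10, 11]; color 2: [2, 4]; color 3: [1, 8].
(χ(G) = 3 ≤ 4.)

Yes, G is 4-colorable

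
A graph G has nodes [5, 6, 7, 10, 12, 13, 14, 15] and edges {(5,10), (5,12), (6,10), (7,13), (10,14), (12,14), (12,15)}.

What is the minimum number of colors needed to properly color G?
Clique number ω(G) = 2 (lower bound: χ ≥ ω).
The graph is bipartite (no odd cycle), so 2 colors suffice: χ(G) = 2.
A valid 2-coloring: color 1: [7, 10, 12]; color 2: [5, 6, 13, 14, 15].

χ(G) = 2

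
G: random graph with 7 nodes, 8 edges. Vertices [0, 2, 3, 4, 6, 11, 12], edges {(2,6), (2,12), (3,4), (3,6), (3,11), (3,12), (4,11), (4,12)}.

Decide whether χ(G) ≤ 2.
No, G is not 2-colorable

The clique on vertices [3, 4, 11] has size 3 > 2, so it alone needs 3 colors.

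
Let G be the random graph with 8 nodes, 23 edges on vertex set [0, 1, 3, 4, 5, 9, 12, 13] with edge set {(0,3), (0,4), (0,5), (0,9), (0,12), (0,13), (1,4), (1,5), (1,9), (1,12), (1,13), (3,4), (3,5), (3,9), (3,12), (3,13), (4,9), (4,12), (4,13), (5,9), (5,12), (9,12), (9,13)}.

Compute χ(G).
Clique number ω(G) = 5 (lower bound: χ ≥ ω).
The clique on [0, 3, 4, 9, 12] has size 5, forcing χ ≥ 5, and the coloring below uses 5 colors, so χ(G) = 5.
A valid 5-coloring: color 1: [9]; color 2: [12, 13]; color 3: [4, 5]; color 4: [1, 3]; color 5: [0].

χ(G) = 5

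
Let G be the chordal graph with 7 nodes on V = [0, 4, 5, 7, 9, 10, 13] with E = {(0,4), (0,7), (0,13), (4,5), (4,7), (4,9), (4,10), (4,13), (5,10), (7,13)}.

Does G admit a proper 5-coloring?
A valid 5-coloring: color 1: [4]; color 2: [9, 10, 13]; color 3: [0, 5]; color 4: [7].
(χ(G) = 4 ≤ 5.)

Yes, G is 5-colorable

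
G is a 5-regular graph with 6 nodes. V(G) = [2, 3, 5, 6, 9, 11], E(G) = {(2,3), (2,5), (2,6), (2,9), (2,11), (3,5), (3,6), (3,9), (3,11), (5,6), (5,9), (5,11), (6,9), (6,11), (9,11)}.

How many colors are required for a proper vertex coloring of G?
χ(G) = 6

Clique number ω(G) = 6 (lower bound: χ ≥ ω).
The clique on [2, 3, 5, 6, 9, 11] has size 6, forcing χ ≥ 6, and the coloring below uses 6 colors, so χ(G) = 6.
A valid 6-coloring: color 1: [6]; color 2: [3]; color 3: [9]; color 4: [11]; color 5: [2]; color 6: [5].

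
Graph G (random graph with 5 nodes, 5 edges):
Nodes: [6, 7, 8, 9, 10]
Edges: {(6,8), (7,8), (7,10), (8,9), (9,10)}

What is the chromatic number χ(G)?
Clique number ω(G) = 2 (lower bound: χ ≥ ω).
The graph is bipartite (no odd cycle), so 2 colors suffice: χ(G) = 2.
A valid 2-coloring: color 1: [8, 10]; color 2: [6, 7, 9].

χ(G) = 2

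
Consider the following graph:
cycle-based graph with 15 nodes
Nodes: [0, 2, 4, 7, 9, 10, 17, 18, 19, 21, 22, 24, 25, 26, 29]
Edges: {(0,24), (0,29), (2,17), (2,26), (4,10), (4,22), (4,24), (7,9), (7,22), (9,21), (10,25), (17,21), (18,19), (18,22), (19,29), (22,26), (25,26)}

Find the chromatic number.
χ(G) = 3

Clique number ω(G) = 2 (lower bound: χ ≥ ω).
Odd cycle [26, 25, 10, 4, 22] needs 3 colors (χ ≥ 3).
The coloring below uses 3 colors, so χ(G) = 3.
A valid 3-coloring: color 1: [9, 17, 19, 22, 24, 25]; color 2: [0, 4, 7, 18, 21, 26]; color 3: [2, 10, 29].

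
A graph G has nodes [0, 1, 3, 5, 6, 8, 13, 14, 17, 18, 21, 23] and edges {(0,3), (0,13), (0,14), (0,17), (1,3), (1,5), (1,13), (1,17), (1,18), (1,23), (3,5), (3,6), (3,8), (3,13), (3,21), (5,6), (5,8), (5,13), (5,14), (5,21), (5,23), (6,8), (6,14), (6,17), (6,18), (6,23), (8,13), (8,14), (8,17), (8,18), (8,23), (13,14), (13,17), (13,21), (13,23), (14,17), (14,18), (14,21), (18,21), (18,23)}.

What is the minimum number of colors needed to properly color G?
Clique number ω(G) = 4 (lower bound: χ ≥ ω).
The clique on [6, 8, 14, 18] has size 4, forcing χ ≥ 4, and the coloring below uses 4 colors, so χ(G) = 4.
A valid 4-coloring: color 1: [6, 13]; color 2: [5, 17, 18]; color 3: [3, 14, 23]; color 4: [0, 1, 8, 21].

χ(G) = 4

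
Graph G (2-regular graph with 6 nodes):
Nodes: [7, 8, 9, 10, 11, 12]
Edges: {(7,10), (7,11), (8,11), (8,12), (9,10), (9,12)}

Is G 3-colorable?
A valid 3-coloring: color 1: [7, 8, 9]; color 2: [10, 11, 12].
(χ(G) = 2 ≤ 3.)

Yes, G is 3-colorable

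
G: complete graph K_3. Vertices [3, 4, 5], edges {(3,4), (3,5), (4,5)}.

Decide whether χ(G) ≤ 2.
No, G is not 2-colorable

The clique on vertices [3, 4, 5] has size 3 > 2, so it alone needs 3 colors.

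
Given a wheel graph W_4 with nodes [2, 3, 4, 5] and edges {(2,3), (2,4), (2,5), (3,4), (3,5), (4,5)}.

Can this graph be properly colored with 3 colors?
No, G is not 3-colorable

The clique on vertices [2, 3, 4, 5] has size 4 > 3, so it alone needs 4 colors.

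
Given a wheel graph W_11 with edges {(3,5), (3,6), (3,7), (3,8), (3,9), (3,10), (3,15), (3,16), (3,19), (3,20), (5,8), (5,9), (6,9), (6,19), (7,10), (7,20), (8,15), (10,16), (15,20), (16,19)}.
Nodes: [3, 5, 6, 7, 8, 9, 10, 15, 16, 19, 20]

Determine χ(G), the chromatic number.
Clique number ω(G) = 3 (lower bound: χ ≥ ω).
The clique on [3, 5, 8] has size 3, forcing χ ≥ 3, and the coloring below uses 3 colors, so χ(G) = 3.
A valid 3-coloring: color 1: [3]; color 2: [5, 6, 7, 15, 16]; color 3: [8, 9, 10, 19, 20].

χ(G) = 3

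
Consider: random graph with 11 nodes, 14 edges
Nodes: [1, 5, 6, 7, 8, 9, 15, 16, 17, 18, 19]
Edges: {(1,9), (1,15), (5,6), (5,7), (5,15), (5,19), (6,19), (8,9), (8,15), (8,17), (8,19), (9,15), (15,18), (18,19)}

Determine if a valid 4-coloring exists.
A valid 4-coloring: color 1: [7, 15, 16, 17, 19]; color 2: [1, 5, 8, 18]; color 3: [6, 9].
(χ(G) = 3 ≤ 4.)

Yes, G is 4-colorable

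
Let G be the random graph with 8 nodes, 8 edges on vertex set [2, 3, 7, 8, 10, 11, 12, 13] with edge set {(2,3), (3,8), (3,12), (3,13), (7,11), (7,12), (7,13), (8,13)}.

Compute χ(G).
Clique number ω(G) = 3 (lower bound: χ ≥ ω).
The clique on [3, 8, 13] has size 3, forcing χ ≥ 3, and the coloring below uses 3 colors, so χ(G) = 3.
A valid 3-coloring: color 1: [3, 7, 10]; color 2: [2, 11, 12, 13]; color 3: [8].

χ(G) = 3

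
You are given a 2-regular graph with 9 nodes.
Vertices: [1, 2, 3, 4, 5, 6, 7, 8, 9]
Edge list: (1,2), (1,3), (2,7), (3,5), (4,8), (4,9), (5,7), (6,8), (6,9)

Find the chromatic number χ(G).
Clique number ω(G) = 2 (lower bound: χ ≥ ω).
Odd cycle [7, 2, 1, 3, 5] needs 3 colors (χ ≥ 3).
The coloring below uses 3 colors, so χ(G) = 3.
A valid 3-coloring: color 1: [2, 3, 4, 6]; color 2: [1, 7, 8, 9]; color 3: [5].

χ(G) = 3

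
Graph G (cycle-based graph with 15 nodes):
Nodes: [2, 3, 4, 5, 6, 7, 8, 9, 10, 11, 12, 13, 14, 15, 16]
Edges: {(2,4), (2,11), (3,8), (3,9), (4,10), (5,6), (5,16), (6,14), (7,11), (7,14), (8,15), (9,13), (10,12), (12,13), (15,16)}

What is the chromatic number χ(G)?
Clique number ω(G) = 2 (lower bound: χ ≥ ω).
Odd cycle [12, 10, 4, 2, 11, 7, 14, 6, 5, 16, 15, 8, 3, 9, 13] needs 3 colors (χ ≥ 3).
The coloring below uses 3 colors, so χ(G) = 3.
A valid 3-coloring: color 1: [4, 5, 9, 11, 12, 14, 15]; color 2: [2, 6, 7, 8, 10, 13, 16]; color 3: [3].

χ(G) = 3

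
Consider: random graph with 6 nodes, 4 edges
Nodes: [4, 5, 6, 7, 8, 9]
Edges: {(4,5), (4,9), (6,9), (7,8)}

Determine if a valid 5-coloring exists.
A valid 5-coloring: color 1: [4, 6, 7]; color 2: [5, 8, 9].
(χ(G) = 2 ≤ 5.)

Yes, G is 5-colorable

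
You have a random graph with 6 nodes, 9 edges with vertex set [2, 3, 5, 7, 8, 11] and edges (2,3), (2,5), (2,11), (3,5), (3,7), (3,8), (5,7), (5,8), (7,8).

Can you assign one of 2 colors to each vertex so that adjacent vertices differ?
The clique on vertices [3, 5, 7, 8] has size 4 > 2, so it alone needs 4 colors.

No, G is not 2-colorable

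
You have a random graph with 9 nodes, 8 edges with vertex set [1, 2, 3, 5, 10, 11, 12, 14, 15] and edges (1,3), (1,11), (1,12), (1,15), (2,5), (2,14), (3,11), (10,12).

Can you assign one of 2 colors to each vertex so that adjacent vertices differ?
The clique on vertices [1, 3, 11] has size 3 > 2, so it alone needs 3 colors.

No, G is not 2-colorable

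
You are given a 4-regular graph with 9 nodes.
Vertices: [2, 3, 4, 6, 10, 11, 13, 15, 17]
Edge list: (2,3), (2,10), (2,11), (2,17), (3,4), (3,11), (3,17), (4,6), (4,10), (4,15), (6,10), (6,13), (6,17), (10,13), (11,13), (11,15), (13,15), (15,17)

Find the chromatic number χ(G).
Clique number ω(G) = 3 (lower bound: χ ≥ ω).
The clique on [2, 3, 17] has size 3, forcing χ ≥ 3, and the coloring below uses 3 colors, so χ(G) = 3.
A valid 3-coloring: color 1: [3, 6, 15]; color 2: [10, 11, 17]; color 3: [2, 4, 13].

χ(G) = 3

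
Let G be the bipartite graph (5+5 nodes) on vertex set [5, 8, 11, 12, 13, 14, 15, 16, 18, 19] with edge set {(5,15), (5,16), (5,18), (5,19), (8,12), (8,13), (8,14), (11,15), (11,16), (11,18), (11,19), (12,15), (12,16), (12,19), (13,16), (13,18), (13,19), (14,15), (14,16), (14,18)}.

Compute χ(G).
χ(G) = 2

Clique number ω(G) = 2 (lower bound: χ ≥ ω).
The graph is bipartite (no odd cycle), so 2 colors suffice: χ(G) = 2.
A valid 2-coloring: color 1: [8, 15, 16, 18, 19]; color 2: [5, 11, 12, 13, 14].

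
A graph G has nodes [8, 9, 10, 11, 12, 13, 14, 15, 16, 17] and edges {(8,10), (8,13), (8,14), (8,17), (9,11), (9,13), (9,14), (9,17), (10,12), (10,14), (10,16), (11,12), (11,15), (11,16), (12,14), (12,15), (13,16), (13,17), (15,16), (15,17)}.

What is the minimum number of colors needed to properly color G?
χ(G) = 3

Clique number ω(G) = 3 (lower bound: χ ≥ ω).
The clique on [8, 13, 17] has size 3, forcing χ ≥ 3, and the coloring below uses 3 colors, so χ(G) = 3.
A valid 3-coloring: color 1: [8, 9, 12, 16]; color 2: [13, 14, 15]; color 3: [10, 11, 17].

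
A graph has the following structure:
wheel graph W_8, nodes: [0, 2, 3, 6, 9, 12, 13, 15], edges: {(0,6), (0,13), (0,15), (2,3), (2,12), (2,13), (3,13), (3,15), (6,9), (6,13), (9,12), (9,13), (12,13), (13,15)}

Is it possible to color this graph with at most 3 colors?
No, G is not 3-colorable

Odd cycle [0, 6, 9, 12, 2, 3, 15] needs 3 colors (χ ≥ 3).
Vertex 13 is adjacent to every vertex of [0, 2, 3, 6, 9, 12, 15], which already need 3 colors among themselves, so 13 needs a new color (χ ≥ 4).
Hence χ(G) ≥ 4 > 3, so no proper 3-coloring exists.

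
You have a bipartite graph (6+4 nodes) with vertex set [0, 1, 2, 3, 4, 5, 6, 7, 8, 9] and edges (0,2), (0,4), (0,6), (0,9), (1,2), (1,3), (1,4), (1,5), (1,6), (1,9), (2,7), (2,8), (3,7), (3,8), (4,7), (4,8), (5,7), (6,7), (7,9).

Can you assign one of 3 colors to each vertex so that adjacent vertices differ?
Yes, G is 3-colorable

A valid 3-coloring: color 1: [0, 1, 7, 8]; color 2: [2, 3, 4, 5, 6, 9].
(χ(G) = 2 ≤ 3.)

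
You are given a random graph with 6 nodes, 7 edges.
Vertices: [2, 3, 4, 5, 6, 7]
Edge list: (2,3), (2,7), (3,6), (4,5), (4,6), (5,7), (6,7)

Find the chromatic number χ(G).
χ(G) = 2

Clique number ω(G) = 2 (lower bound: χ ≥ ω).
The graph is bipartite (no odd cycle), so 2 colors suffice: χ(G) = 2.
A valid 2-coloring: color 1: [3, 4, 7]; color 2: [2, 5, 6].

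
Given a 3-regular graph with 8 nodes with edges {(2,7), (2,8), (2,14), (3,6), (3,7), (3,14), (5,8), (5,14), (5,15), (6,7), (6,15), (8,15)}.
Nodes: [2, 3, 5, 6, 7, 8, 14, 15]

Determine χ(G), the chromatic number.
Clique number ω(G) = 3 (lower bound: χ ≥ ω).
The clique on [3, 6, 7] has size 3, forcing χ ≥ 3, and the coloring below uses 3 colors, so χ(G) = 3.
A valid 3-coloring: color 1: [2, 5, 6]; color 2: [7, 8, 14]; color 3: [3, 15].

χ(G) = 3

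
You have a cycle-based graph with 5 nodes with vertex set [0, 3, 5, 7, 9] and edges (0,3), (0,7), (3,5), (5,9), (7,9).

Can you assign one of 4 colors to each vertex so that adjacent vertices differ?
A valid 4-coloring: color 1: [0, 9]; color 2: [5, 7]; color 3: [3].
(χ(G) = 3 ≤ 4.)

Yes, G is 4-colorable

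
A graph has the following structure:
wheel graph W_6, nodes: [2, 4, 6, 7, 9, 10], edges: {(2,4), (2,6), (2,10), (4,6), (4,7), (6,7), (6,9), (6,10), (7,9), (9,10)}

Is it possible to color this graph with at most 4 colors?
Yes, G is 4-colorable

A valid 4-coloring: color 1: [6]; color 2: [4, 9]; color 3: [7, 10]; color 4: [2].
(χ(G) = 4 ≤ 4.)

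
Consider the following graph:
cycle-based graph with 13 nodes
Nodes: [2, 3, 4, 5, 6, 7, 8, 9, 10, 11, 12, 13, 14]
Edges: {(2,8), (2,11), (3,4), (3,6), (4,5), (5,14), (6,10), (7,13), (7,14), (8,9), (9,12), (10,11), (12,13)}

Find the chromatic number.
χ(G) = 3

Clique number ω(G) = 2 (lower bound: χ ≥ ω).
Odd cycle [13, 7, 14, 5, 4, 3, 6, 10, 11, 2, 8, 9, 12] needs 3 colors (χ ≥ 3).
The coloring below uses 3 colors, so χ(G) = 3.
A valid 3-coloring: color 1: [4, 6, 9, 11, 13, 14]; color 2: [2, 3, 5, 7, 10, 12]; color 3: [8].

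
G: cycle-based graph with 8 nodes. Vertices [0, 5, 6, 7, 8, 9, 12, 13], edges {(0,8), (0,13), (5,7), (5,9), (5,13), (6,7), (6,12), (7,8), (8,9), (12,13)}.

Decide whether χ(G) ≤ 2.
No, G is not 2-colorable

Odd cycle [9, 8, 0, 13, 5] needs 3 colors (χ ≥ 3).
Hence χ(G) ≥ 3 > 2, so no proper 2-coloring exists.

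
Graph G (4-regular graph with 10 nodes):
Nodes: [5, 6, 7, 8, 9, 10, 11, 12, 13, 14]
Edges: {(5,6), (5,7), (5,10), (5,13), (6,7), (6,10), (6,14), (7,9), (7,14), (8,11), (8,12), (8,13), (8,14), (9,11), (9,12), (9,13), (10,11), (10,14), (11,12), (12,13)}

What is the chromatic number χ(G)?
χ(G) = 4

Clique number ω(G) = 3 (lower bound: χ ≥ ω).
Suppose a proper 3-coloring c exists. The clique [5, 6, 7] takes 3 distinct colors; by symmetry let c(5) = 1, c(6) = 2, c(7) = 3.
- Vertex 10: neighbors [5, 6] already have colors [1, 2] ⇒ c(10) = 3.
- Vertex 14: neighbors [6, 7] already have colors [2, 3] ⇒ c(14) = 1.
- Vertex 8: neighbors [14] already have colors [1]; try each remaining color.
- Case c(8) = 2:
  - Vertex 11: neighbors [8, 10] already have colors [2, 3] ⇒ c(11) = 1.
  - Vertex 9: neighbors [11, 7] already have colors [1, 3] ⇒ c(9) = 2.
  - Vertex 12: neighbors [11, 8] already have colors [1, 2] ⇒ c(12) = 3.
  - Vertex 13: neighbors [5, 8, 12] already have colors [1, 2, 3] — all 3 colors blocked. Contradiction.
- Case c(8) = 3:
  - Vertex 13: neighbors [5, 8] already have colors [1, 3] ⇒ c(13) = 2.
  - Vertex 9: neighbors [13, 7] already have colors [2, 3] ⇒ c(9) = 1.
  - Vertex 12: neighbors [9, 13, 8] already have colors [1, 2, 3] — all 3 colors blocked. Contradiction.
Every case ends in a contradiction, so G has no proper 3-coloring (χ ≥ 4).
The coloring below uses 4 colors, so χ(G) = 4.
A valid 4-coloring: color 1: [7, 10, 12]; color 2: [11, 13, 14]; color 3: [5, 8, 9]; color 4: [6].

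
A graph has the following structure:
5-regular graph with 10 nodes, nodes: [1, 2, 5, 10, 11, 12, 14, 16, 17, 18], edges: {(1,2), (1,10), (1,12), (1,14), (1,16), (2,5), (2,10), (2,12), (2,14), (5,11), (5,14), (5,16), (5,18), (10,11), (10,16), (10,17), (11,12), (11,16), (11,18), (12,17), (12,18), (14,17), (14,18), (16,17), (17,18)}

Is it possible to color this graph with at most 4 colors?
A valid 4-coloring: color 1: [5, 10, 12]; color 2: [14, 16]; color 3: [2, 11, 17]; color 4: [1, 18].
(χ(G) = 4 ≤ 4.)

Yes, G is 4-colorable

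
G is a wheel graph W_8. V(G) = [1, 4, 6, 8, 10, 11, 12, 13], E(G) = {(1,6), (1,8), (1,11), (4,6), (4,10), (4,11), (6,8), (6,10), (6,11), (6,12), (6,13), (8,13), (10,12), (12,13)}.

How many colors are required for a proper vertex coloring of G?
Clique number ω(G) = 3 (lower bound: χ ≥ ω).
Odd cycle [12, 13, 8, 1, 11, 4, 10] needs 3 colors (χ ≥ 3).
Vertex 6 is adjacent to every vertex of [1, 4, 8, 10, 11, 12, 13], which already need 3 colors among themselves, so 6 needs a new color (χ ≥ 4).
The coloring below uses 4 colors, so χ(G) = 4.
A valid 4-coloring: color 1: [6]; color 2: [4, 8, 12]; color 3: [1, 10, 13]; color 4: [11].

χ(G) = 4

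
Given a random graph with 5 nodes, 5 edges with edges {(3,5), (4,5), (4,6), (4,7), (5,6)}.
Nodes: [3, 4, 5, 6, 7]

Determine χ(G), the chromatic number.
χ(G) = 3

Clique number ω(G) = 3 (lower bound: χ ≥ ω).
The clique on [4, 5, 6] has size 3, forcing χ ≥ 3, and the coloring below uses 3 colors, so χ(G) = 3.
A valid 3-coloring: color 1: [3, 4]; color 2: [5, 7]; color 3: [6].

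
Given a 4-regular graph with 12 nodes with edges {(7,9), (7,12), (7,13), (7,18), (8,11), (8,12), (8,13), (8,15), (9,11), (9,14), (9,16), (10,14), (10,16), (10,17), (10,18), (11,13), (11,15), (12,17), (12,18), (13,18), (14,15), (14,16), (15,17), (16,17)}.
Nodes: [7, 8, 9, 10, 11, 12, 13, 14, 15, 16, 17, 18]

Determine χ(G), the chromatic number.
Clique number ω(G) = 3 (lower bound: χ ≥ ω).
The clique on [7, 12, 18] has size 3, forcing χ ≥ 3, and the coloring below uses 3 colors, so χ(G) = 3.
A valid 3-coloring: color 1: [7, 8, 14, 17]; color 2: [9, 10, 12, 13, 15]; color 3: [11, 16, 18].

χ(G) = 3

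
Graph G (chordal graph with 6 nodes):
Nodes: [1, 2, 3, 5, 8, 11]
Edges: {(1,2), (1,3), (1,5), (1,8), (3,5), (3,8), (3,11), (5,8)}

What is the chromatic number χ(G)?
χ(G) = 4

Clique number ω(G) = 4 (lower bound: χ ≥ ω).
The clique on [1, 3, 5, 8] has size 4, forcing χ ≥ 4, and the coloring below uses 4 colors, so χ(G) = 4.
A valid 4-coloring: color 1: [2, 3]; color 2: [1, 11]; color 3: [5]; color 4: [8].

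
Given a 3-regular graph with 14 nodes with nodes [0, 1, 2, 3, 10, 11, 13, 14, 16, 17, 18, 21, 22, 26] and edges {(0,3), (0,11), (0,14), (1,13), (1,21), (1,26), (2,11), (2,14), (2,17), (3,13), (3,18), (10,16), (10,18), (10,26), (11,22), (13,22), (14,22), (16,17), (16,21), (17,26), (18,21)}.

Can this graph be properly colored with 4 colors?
A valid 4-coloring: color 1: [2, 3, 10, 21, 22]; color 2: [11, 13, 14, 16, 18, 26]; color 3: [0, 1, 17].
(χ(G) = 3 ≤ 4.)

Yes, G is 4-colorable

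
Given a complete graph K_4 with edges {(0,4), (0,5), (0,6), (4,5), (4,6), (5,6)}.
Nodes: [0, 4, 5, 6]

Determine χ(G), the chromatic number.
χ(G) = 4

Clique number ω(G) = 4 (lower bound: χ ≥ ω).
The clique on [0, 4, 5, 6] has size 4, forcing χ ≥ 4, and the coloring below uses 4 colors, so χ(G) = 4.
A valid 4-coloring: color 1: [4]; color 2: [0]; color 3: [5]; color 4: [6].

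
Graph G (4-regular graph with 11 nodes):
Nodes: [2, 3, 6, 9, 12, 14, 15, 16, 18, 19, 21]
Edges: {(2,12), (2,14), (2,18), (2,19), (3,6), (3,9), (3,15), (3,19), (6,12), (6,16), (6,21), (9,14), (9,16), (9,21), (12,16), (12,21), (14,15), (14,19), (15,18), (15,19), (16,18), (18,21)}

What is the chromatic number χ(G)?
Clique number ω(G) = 3 (lower bound: χ ≥ ω).
The clique on [2, 14, 19] has size 3, forcing χ ≥ 3, and the coloring below uses 3 colors, so χ(G) = 3.
A valid 3-coloring: color 1: [2, 6, 9, 15]; color 2: [3, 14, 16, 21]; color 3: [12, 18, 19].

χ(G) = 3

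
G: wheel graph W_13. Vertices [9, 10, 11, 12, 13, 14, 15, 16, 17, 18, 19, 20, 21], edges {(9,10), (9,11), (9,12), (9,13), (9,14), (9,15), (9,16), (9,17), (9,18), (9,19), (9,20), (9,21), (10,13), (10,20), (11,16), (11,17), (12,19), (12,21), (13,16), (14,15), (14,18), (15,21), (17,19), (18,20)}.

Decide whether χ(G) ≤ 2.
No, G is not 2-colorable

The clique on vertices [9, 10, 20] has size 3 > 2, so it alone needs 3 colors.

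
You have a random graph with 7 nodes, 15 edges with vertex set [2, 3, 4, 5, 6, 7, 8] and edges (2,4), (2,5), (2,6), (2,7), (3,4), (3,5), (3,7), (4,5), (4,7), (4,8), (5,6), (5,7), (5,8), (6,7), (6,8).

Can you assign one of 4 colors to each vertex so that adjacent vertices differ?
Yes, G is 4-colorable

A valid 4-coloring: color 1: [5]; color 2: [4, 6]; color 3: [7, 8]; color 4: [2, 3].
(χ(G) = 4 ≤ 4.)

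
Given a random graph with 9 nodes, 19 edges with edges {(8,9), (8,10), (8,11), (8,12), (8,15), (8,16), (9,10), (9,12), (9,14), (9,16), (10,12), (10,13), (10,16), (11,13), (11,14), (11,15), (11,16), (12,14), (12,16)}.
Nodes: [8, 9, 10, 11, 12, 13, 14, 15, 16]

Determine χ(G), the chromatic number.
χ(G) = 5

Clique number ω(G) = 5 (lower bound: χ ≥ ω).
The clique on [8, 9, 10, 12, 16] has size 5, forcing χ ≥ 5, and the coloring below uses 5 colors, so χ(G) = 5.
A valid 5-coloring: color 1: [8, 13, 14]; color 2: [15, 16]; color 3: [9, 11]; color 4: [12]; color 5: [10].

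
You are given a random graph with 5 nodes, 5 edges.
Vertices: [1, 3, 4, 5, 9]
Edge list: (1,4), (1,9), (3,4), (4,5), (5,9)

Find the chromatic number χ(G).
χ(G) = 2

Clique number ω(G) = 2 (lower bound: χ ≥ ω).
The graph is bipartite (no odd cycle), so 2 colors suffice: χ(G) = 2.
A valid 2-coloring: color 1: [4, 9]; color 2: [1, 3, 5].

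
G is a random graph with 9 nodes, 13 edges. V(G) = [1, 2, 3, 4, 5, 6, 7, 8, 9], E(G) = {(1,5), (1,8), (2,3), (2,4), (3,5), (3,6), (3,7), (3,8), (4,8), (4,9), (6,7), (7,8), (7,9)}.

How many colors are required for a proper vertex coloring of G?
χ(G) = 3

Clique number ω(G) = 3 (lower bound: χ ≥ ω).
The clique on [3, 7, 8] has size 3, forcing χ ≥ 3, and the coloring below uses 3 colors, so χ(G) = 3.
A valid 3-coloring: color 1: [1, 3, 4]; color 2: [2, 5, 7]; color 3: [6, 8, 9].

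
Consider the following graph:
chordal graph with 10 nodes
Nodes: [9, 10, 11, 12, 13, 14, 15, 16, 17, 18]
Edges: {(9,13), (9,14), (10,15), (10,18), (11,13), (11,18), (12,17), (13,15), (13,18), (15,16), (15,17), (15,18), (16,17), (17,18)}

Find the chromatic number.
Clique number ω(G) = 3 (lower bound: χ ≥ ω).
The clique on [11, 13, 18] has size 3, forcing χ ≥ 3, and the coloring below uses 3 colors, so χ(G) = 3.
A valid 3-coloring: color 1: [9, 11, 12, 15]; color 2: [14, 16, 18]; color 3: [10, 13, 17].

χ(G) = 3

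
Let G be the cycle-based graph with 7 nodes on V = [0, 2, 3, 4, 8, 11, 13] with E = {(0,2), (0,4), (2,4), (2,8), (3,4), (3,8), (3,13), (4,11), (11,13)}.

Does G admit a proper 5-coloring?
A valid 5-coloring: color 1: [4, 8, 13]; color 2: [2, 3, 11]; color 3: [0].
(χ(G) = 3 ≤ 5.)

Yes, G is 5-colorable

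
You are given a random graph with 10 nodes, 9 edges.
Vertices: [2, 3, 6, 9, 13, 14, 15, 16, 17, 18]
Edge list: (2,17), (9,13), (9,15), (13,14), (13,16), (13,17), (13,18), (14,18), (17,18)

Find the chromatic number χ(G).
χ(G) = 3

Clique number ω(G) = 3 (lower bound: χ ≥ ω).
The clique on [13, 17, 18] has size 3, forcing χ ≥ 3, and the coloring below uses 3 colors, so χ(G) = 3.
A valid 3-coloring: color 1: [2, 3, 6, 13, 15]; color 2: [9, 14, 16, 17]; color 3: [18].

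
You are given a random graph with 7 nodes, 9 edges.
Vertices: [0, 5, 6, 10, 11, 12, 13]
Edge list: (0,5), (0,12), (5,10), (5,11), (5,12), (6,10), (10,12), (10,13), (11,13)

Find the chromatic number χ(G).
χ(G) = 3

Clique number ω(G) = 3 (lower bound: χ ≥ ω).
The clique on [0, 5, 12] has size 3, forcing χ ≥ 3, and the coloring below uses 3 colors, so χ(G) = 3.
A valid 3-coloring: color 1: [0, 10, 11]; color 2: [5, 6, 13]; color 3: [12].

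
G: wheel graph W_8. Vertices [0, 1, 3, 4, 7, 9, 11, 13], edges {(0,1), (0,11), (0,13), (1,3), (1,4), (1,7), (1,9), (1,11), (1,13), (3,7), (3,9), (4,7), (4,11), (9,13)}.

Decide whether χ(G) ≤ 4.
A valid 4-coloring: color 1: [1]; color 2: [7, 9, 11]; color 3: [0, 3, 4]; color 4: [13].
(χ(G) = 4 ≤ 4.)

Yes, G is 4-colorable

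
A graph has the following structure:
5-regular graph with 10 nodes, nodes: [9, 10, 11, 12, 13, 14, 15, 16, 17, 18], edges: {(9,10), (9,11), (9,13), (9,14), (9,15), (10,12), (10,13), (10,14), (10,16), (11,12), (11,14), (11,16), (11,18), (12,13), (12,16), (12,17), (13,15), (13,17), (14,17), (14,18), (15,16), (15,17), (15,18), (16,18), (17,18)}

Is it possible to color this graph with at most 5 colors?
A valid 5-coloring: color 1: [9, 12, 18]; color 2: [10, 11, 17]; color 3: [13, 14, 16]; color 4: [15].
(χ(G) = 4 ≤ 5.)

Yes, G is 5-colorable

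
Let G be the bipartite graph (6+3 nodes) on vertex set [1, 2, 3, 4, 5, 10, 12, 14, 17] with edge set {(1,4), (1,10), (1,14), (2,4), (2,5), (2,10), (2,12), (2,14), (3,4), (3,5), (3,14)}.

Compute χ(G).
Clique number ω(G) = 2 (lower bound: χ ≥ ω).
The graph is bipartite (no odd cycle), so 2 colors suffice: χ(G) = 2.
A valid 2-coloring: color 1: [1, 2, 3, 17]; color 2: [4, 5, 10, 12, 14].

χ(G) = 2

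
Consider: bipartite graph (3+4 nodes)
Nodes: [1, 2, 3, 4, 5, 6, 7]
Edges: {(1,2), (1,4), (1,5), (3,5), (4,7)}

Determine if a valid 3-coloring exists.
A valid 3-coloring: color 1: [1, 3, 6, 7]; color 2: [2, 4, 5].
(χ(G) = 2 ≤ 3.)

Yes, G is 3-colorable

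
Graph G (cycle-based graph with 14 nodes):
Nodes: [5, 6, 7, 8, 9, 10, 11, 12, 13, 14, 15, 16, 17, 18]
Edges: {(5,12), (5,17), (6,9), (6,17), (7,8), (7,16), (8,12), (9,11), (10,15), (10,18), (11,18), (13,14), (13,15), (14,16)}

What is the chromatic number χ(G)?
χ(G) = 2

Clique number ω(G) = 2 (lower bound: χ ≥ ω).
The graph is bipartite (no odd cycle), so 2 colors suffice: χ(G) = 2.
A valid 2-coloring: color 1: [7, 9, 12, 14, 15, 17, 18]; color 2: [5, 6, 8, 10, 11, 13, 16].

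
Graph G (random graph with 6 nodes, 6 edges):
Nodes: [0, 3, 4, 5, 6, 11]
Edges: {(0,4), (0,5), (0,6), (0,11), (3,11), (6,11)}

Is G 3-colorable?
Yes, G is 3-colorable

A valid 3-coloring: color 1: [0, 3]; color 2: [4, 5, 11]; color 3: [6].
(χ(G) = 3 ≤ 3.)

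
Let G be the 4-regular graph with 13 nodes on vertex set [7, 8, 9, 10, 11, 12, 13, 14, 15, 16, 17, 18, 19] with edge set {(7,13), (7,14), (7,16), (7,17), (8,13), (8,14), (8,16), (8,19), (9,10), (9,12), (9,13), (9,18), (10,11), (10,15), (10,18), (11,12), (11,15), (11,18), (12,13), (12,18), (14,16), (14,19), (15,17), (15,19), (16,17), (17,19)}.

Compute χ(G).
χ(G) = 4

Clique number ω(G) = 3 (lower bound: χ ≥ ω).
Suppose a proper 3-coloring c exists. The clique [7, 14, 16] takes 3 distinct colors; by symmetry let c(7) = 1, c(14) = 2, c(16) = 3.
- Vertex 8: neighbors [14, 16] already have colors [2, 3] ⇒ c(8) = 1.
- Vertex 17: neighbors [7, 16] already have colors [1, 3] ⇒ c(17) = 2.
- Vertex 19: neighbors [8, 14] already have colors [1, 2] ⇒ c(19) = 3.
- Vertex 15: neighbors [17, 19] already have colors [2, 3] ⇒ c(15) = 1.
- Vertex 10: neighbors [15] already have colors [1]; try each remaining color.
- Case c(10) = 2:
  - Vertex 11: neighbors [15, 10] already have colors [1, 2] ⇒ c(11) = 3.
  - Vertex 18: neighbors [10, 11] already have colors [2, 3] ⇒ c(18) = 1.
  - Vertex 9: neighbors [18, 10] already have colors [1, 2] ⇒ c(9) = 3.
  - Vertex 12: neighbors [18, 9] already have colors [1, 3] ⇒ c(12) = 2.
  - Vertex 13: neighbors [7, 12, 9] already have colors [1, 2, 3] — all 3 colors blocked. Contradiction.
- Case c(10) = 3:
  - Vertex 11: neighbors [15, 10] already have colors [1, 3] ⇒ c(11) = 2.
  - Vertex 18: neighbors [11, 10] already have colors [2, 3] ⇒ c(18) = 1.
  - Vertex 9: neighbors [18, 10] already have colors [1, 3] ⇒ c(9) = 2.
  - Vertex 12: neighbors [18, 9] already have colors [1, 2] ⇒ c(12) = 3.
  - Vertex 13: neighbors [7, 9, 12] already have colors [1, 2, 3] — all 3 colors blocked. Contradiction.
Every case ends in a contradiction, so G has no proper 3-coloring (χ ≥ 4).
The coloring below uses 4 colors, so χ(G) = 4.
A valid 4-coloring: color 1: [10, 12, 16, 19]; color 2: [7, 8, 15, 18]; color 3: [9, 11, 14, 17]; color 4: [13].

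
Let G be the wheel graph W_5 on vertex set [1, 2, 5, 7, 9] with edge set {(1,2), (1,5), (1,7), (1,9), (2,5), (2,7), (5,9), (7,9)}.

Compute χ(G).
χ(G) = 3

Clique number ω(G) = 3 (lower bound: χ ≥ ω).
The clique on [1, 5, 9] has size 3, forcing χ ≥ 3, and the coloring below uses 3 colors, so χ(G) = 3.
A valid 3-coloring: color 1: [1]; color 2: [2, 9]; color 3: [5, 7].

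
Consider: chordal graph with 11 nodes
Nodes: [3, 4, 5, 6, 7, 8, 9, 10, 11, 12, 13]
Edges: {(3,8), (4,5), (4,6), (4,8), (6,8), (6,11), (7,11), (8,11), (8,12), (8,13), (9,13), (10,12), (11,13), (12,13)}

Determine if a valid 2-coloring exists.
The clique on vertices [8, 12, 13] has size 3 > 2, so it alone needs 3 colors.

No, G is not 2-colorable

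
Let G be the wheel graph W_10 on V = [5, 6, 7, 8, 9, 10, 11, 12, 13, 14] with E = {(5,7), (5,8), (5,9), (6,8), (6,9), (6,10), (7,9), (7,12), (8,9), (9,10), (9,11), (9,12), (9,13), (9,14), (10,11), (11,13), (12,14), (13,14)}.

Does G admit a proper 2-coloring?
The clique on vertices [5, 8, 9] has size 3 > 2, so it alone needs 3 colors.

No, G is not 2-colorable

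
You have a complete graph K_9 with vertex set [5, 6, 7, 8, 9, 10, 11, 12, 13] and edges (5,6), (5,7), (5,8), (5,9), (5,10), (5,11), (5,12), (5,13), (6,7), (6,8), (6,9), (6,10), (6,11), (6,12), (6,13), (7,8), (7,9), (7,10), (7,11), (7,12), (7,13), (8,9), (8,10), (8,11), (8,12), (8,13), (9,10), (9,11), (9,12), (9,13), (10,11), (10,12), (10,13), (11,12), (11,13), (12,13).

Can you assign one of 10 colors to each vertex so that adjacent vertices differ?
Yes, G is 10-colorable

A valid 10-coloring: color 1: [12]; color 2: [13]; color 3: [11]; color 4: [9]; color 5: [6]; color 6: [7]; color 7: [8]; color 8: [5]; color 9: [10].
(χ(G) = 9 ≤ 10.)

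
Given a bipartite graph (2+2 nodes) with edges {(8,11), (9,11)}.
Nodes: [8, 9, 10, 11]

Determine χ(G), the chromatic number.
χ(G) = 2

Clique number ω(G) = 2 (lower bound: χ ≥ ω).
The graph is bipartite (no odd cycle), so 2 colors suffice: χ(G) = 2.
A valid 2-coloring: color 1: [10, 11]; color 2: [8, 9].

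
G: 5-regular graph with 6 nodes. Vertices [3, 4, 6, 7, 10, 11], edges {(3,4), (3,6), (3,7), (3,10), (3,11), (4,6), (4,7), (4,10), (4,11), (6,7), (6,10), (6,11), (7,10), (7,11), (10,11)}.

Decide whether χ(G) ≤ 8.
A valid 8-coloring: color 1: [6]; color 2: [10]; color 3: [7]; color 4: [11]; color 5: [3]; color 6: [4].
(χ(G) = 6 ≤ 8.)

Yes, G is 8-colorable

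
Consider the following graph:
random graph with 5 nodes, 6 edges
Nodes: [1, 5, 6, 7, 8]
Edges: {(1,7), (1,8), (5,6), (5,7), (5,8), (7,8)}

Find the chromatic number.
Clique number ω(G) = 3 (lower bound: χ ≥ ω).
The clique on [1, 7, 8] has size 3, forcing χ ≥ 3, and the coloring below uses 3 colors, so χ(G) = 3.
A valid 3-coloring: color 1: [6, 8]; color 2: [1, 5]; color 3: [7].

χ(G) = 3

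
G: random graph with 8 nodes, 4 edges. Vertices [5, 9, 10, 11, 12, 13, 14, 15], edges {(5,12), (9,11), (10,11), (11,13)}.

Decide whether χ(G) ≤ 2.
A valid 2-coloring: color 1: [11, 12, 14, 15]; color 2: [5, 9, 10, 13].
(χ(G) = 2 ≤ 2.)

Yes, G is 2-colorable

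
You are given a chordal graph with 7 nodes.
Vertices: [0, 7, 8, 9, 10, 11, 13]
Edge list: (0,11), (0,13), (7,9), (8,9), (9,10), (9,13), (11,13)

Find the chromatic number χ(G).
Clique number ω(G) = 3 (lower bound: χ ≥ ω).
The clique on [0, 11, 13] has size 3, forcing χ ≥ 3, and the coloring below uses 3 colors, so χ(G) = 3.
A valid 3-coloring: color 1: [0, 9]; color 2: [7, 8, 10, 13]; color 3: [11].

χ(G) = 3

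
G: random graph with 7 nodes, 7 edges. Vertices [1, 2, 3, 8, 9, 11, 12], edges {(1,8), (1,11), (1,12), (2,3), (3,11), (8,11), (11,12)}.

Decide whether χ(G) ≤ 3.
A valid 3-coloring: color 1: [2, 9, 11]; color 2: [1, 3]; color 3: [8, 12].
(χ(G) = 3 ≤ 3.)

Yes, G is 3-colorable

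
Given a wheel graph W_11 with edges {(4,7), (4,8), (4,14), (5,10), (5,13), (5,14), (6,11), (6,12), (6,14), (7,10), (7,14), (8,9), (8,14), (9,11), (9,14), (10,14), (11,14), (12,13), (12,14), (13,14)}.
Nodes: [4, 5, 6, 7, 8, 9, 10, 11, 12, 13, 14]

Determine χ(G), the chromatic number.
Clique number ω(G) = 3 (lower bound: χ ≥ ω).
The clique on [4, 8, 14] has size 3, forcing χ ≥ 3, and the coloring below uses 3 colors, so χ(G) = 3.
A valid 3-coloring: color 1: [14]; color 2: [4, 6, 9, 10, 13]; color 3: [5, 7, 8, 11, 12].

χ(G) = 3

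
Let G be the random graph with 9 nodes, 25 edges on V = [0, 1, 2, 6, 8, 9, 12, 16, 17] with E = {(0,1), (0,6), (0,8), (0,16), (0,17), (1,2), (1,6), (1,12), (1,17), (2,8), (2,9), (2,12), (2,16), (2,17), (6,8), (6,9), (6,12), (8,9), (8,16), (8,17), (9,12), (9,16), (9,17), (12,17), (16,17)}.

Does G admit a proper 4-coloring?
The clique on vertices [2, 8, 9, 16, 17] has size 5 > 4, so it alone needs 5 colors.

No, G is not 4-colorable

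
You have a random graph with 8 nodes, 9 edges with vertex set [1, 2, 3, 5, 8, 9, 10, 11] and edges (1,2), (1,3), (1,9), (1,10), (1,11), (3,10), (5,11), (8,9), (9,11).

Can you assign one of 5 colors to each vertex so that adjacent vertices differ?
Yes, G is 5-colorable

A valid 5-coloring: color 1: [1, 5, 8]; color 2: [2, 3, 9]; color 3: [10, 11].
(χ(G) = 3 ≤ 5.)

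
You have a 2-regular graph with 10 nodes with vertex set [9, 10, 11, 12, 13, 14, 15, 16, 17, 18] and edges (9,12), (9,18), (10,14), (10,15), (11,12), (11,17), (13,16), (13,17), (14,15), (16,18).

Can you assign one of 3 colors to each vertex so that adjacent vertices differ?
A valid 3-coloring: color 1: [12, 13, 15, 18]; color 2: [9, 10, 11, 16]; color 3: [14, 17].
(χ(G) = 3 ≤ 3.)

Yes, G is 3-colorable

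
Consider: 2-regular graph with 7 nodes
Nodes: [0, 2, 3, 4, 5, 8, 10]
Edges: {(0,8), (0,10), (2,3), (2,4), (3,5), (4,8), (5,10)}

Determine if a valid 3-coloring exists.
Yes, G is 3-colorable

A valid 3-coloring: color 1: [2, 8, 10]; color 2: [0, 4, 5]; color 3: [3].
(χ(G) = 3 ≤ 3.)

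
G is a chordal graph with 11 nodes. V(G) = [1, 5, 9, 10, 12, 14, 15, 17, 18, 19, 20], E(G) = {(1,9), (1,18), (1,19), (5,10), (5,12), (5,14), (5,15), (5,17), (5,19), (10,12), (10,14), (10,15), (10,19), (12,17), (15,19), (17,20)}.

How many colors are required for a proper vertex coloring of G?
Clique number ω(G) = 4 (lower bound: χ ≥ ω).
The clique on [5, 10, 15, 19] has size 4, forcing χ ≥ 4, and the coloring below uses 4 colors, so χ(G) = 4.
A valid 4-coloring: color 1: [1, 5, 20]; color 2: [9, 10, 17, 18]; color 3: [12, 14, 19]; color 4: [15].

χ(G) = 4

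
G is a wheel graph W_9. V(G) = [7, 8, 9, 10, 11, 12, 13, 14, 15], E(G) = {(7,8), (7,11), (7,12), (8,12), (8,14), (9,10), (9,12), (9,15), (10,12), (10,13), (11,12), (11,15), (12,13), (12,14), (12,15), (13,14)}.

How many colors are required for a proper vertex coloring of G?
χ(G) = 3

Clique number ω(G) = 3 (lower bound: χ ≥ ω).
The clique on [7, 8, 12] has size 3, forcing χ ≥ 3, and the coloring below uses 3 colors, so χ(G) = 3.
A valid 3-coloring: color 1: [12]; color 2: [8, 9, 11, 13]; color 3: [7, 10, 14, 15].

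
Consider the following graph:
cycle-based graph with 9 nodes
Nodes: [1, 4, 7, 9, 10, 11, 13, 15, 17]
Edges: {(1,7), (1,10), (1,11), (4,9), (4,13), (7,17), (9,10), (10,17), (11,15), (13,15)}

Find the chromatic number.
Clique number ω(G) = 2 (lower bound: χ ≥ ω).
Odd cycle [9, 4, 13, 15, 11, 1, 10] needs 3 colors (χ ≥ 3).
The coloring below uses 3 colors, so χ(G) = 3.
A valid 3-coloring: color 1: [4, 7, 10, 15]; color 2: [1, 9, 13, 17]; color 3: [11].

χ(G) = 3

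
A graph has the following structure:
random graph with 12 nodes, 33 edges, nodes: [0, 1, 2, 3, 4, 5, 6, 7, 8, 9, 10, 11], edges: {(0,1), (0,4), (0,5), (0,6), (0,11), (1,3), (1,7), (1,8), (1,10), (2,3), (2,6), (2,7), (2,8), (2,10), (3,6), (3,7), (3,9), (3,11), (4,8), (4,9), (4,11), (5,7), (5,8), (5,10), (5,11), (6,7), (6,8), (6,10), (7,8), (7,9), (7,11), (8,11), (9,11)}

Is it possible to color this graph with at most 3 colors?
No, G is not 3-colorable

The clique on vertices [2, 6, 7, 8] has size 4 > 3, so it alone needs 4 colors.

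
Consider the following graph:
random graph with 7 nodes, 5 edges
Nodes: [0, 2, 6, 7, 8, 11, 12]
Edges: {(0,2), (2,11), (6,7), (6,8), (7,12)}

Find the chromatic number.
χ(G) = 2

Clique number ω(G) = 2 (lower bound: χ ≥ ω).
The graph is bipartite (no odd cycle), so 2 colors suffice: χ(G) = 2.
A valid 2-coloring: color 1: [2, 6, 12]; color 2: [0, 7, 8, 11].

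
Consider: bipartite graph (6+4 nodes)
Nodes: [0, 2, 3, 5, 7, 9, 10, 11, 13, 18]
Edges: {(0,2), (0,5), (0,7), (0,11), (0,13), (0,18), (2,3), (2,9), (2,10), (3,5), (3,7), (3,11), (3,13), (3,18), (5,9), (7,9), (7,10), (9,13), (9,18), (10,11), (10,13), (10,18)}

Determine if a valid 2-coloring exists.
Yes, G is 2-colorable

A valid 2-coloring: color 1: [0, 3, 9, 10]; color 2: [2, 5, 7, 11, 13, 18].
(χ(G) = 2 ≤ 2.)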